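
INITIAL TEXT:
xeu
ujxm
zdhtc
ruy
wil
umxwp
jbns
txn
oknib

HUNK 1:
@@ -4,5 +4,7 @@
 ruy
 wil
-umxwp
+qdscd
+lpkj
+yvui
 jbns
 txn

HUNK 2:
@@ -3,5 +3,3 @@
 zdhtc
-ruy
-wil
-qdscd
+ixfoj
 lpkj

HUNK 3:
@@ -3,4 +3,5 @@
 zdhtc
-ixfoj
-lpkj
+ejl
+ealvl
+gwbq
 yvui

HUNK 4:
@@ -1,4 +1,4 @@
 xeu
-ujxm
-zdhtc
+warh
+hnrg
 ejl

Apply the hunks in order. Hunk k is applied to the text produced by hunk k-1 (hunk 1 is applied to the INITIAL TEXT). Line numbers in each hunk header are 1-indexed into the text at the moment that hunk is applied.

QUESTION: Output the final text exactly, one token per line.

Hunk 1: at line 4 remove [umxwp] add [qdscd,lpkj,yvui] -> 11 lines: xeu ujxm zdhtc ruy wil qdscd lpkj yvui jbns txn oknib
Hunk 2: at line 3 remove [ruy,wil,qdscd] add [ixfoj] -> 9 lines: xeu ujxm zdhtc ixfoj lpkj yvui jbns txn oknib
Hunk 3: at line 3 remove [ixfoj,lpkj] add [ejl,ealvl,gwbq] -> 10 lines: xeu ujxm zdhtc ejl ealvl gwbq yvui jbns txn oknib
Hunk 4: at line 1 remove [ujxm,zdhtc] add [warh,hnrg] -> 10 lines: xeu warh hnrg ejl ealvl gwbq yvui jbns txn oknib

Answer: xeu
warh
hnrg
ejl
ealvl
gwbq
yvui
jbns
txn
oknib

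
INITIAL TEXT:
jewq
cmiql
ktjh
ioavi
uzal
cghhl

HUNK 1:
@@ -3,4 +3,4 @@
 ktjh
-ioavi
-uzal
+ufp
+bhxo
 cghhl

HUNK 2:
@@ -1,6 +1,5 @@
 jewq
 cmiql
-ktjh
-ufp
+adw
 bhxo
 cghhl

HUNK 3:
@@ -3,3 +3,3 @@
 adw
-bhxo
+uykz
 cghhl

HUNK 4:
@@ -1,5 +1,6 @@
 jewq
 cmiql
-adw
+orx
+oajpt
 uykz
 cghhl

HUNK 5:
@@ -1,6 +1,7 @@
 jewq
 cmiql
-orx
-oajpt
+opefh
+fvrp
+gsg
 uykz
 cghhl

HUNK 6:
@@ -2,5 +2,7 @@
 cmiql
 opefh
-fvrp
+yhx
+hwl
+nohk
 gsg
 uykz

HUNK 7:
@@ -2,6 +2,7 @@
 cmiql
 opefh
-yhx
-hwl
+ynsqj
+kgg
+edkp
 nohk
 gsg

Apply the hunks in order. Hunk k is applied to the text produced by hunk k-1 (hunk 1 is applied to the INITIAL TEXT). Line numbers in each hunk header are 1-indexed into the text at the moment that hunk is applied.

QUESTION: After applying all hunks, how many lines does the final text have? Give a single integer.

Answer: 10

Derivation:
Hunk 1: at line 3 remove [ioavi,uzal] add [ufp,bhxo] -> 6 lines: jewq cmiql ktjh ufp bhxo cghhl
Hunk 2: at line 1 remove [ktjh,ufp] add [adw] -> 5 lines: jewq cmiql adw bhxo cghhl
Hunk 3: at line 3 remove [bhxo] add [uykz] -> 5 lines: jewq cmiql adw uykz cghhl
Hunk 4: at line 1 remove [adw] add [orx,oajpt] -> 6 lines: jewq cmiql orx oajpt uykz cghhl
Hunk 5: at line 1 remove [orx,oajpt] add [opefh,fvrp,gsg] -> 7 lines: jewq cmiql opefh fvrp gsg uykz cghhl
Hunk 6: at line 2 remove [fvrp] add [yhx,hwl,nohk] -> 9 lines: jewq cmiql opefh yhx hwl nohk gsg uykz cghhl
Hunk 7: at line 2 remove [yhx,hwl] add [ynsqj,kgg,edkp] -> 10 lines: jewq cmiql opefh ynsqj kgg edkp nohk gsg uykz cghhl
Final line count: 10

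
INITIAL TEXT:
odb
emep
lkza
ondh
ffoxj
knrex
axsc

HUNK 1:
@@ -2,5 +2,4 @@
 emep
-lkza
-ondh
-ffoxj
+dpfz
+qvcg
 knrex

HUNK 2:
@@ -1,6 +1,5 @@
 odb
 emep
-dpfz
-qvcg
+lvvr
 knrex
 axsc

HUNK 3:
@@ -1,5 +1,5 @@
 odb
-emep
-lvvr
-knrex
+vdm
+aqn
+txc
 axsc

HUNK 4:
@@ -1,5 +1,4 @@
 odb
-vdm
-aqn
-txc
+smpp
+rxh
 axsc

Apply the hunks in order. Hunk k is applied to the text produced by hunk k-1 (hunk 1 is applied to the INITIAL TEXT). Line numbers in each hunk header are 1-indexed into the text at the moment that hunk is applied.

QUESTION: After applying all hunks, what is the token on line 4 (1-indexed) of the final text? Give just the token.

Hunk 1: at line 2 remove [lkza,ondh,ffoxj] add [dpfz,qvcg] -> 6 lines: odb emep dpfz qvcg knrex axsc
Hunk 2: at line 1 remove [dpfz,qvcg] add [lvvr] -> 5 lines: odb emep lvvr knrex axsc
Hunk 3: at line 1 remove [emep,lvvr,knrex] add [vdm,aqn,txc] -> 5 lines: odb vdm aqn txc axsc
Hunk 4: at line 1 remove [vdm,aqn,txc] add [smpp,rxh] -> 4 lines: odb smpp rxh axsc
Final line 4: axsc

Answer: axsc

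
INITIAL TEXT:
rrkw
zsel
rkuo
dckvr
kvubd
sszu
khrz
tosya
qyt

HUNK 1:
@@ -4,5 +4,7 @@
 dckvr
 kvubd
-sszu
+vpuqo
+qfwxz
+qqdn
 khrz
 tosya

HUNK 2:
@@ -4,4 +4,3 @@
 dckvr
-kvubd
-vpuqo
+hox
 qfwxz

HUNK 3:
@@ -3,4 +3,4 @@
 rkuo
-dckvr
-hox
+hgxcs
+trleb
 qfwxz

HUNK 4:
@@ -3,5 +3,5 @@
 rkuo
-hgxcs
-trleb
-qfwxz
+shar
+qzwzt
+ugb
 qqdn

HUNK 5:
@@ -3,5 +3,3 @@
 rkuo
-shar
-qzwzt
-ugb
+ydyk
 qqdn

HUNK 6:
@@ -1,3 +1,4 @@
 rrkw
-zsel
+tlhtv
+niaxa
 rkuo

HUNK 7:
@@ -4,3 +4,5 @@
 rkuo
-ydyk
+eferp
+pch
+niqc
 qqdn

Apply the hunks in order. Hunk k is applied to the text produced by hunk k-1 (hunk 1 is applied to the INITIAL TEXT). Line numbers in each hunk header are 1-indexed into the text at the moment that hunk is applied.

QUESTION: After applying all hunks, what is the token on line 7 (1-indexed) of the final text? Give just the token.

Hunk 1: at line 4 remove [sszu] add [vpuqo,qfwxz,qqdn] -> 11 lines: rrkw zsel rkuo dckvr kvubd vpuqo qfwxz qqdn khrz tosya qyt
Hunk 2: at line 4 remove [kvubd,vpuqo] add [hox] -> 10 lines: rrkw zsel rkuo dckvr hox qfwxz qqdn khrz tosya qyt
Hunk 3: at line 3 remove [dckvr,hox] add [hgxcs,trleb] -> 10 lines: rrkw zsel rkuo hgxcs trleb qfwxz qqdn khrz tosya qyt
Hunk 4: at line 3 remove [hgxcs,trleb,qfwxz] add [shar,qzwzt,ugb] -> 10 lines: rrkw zsel rkuo shar qzwzt ugb qqdn khrz tosya qyt
Hunk 5: at line 3 remove [shar,qzwzt,ugb] add [ydyk] -> 8 lines: rrkw zsel rkuo ydyk qqdn khrz tosya qyt
Hunk 6: at line 1 remove [zsel] add [tlhtv,niaxa] -> 9 lines: rrkw tlhtv niaxa rkuo ydyk qqdn khrz tosya qyt
Hunk 7: at line 4 remove [ydyk] add [eferp,pch,niqc] -> 11 lines: rrkw tlhtv niaxa rkuo eferp pch niqc qqdn khrz tosya qyt
Final line 7: niqc

Answer: niqc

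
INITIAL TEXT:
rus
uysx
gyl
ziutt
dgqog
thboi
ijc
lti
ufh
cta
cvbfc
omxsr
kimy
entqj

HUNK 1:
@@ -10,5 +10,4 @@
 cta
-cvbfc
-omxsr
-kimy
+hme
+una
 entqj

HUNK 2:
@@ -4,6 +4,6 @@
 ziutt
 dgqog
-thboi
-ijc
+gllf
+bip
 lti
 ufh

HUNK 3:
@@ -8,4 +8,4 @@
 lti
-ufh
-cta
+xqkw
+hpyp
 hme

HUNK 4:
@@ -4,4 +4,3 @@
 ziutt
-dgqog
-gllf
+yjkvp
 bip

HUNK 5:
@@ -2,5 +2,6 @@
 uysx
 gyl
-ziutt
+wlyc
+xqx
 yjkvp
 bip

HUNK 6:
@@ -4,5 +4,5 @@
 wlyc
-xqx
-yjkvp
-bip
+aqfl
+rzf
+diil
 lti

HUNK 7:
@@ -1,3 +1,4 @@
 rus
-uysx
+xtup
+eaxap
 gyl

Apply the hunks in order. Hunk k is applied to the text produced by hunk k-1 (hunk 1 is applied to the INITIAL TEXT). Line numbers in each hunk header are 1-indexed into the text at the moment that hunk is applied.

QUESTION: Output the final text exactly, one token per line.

Hunk 1: at line 10 remove [cvbfc,omxsr,kimy] add [hme,una] -> 13 lines: rus uysx gyl ziutt dgqog thboi ijc lti ufh cta hme una entqj
Hunk 2: at line 4 remove [thboi,ijc] add [gllf,bip] -> 13 lines: rus uysx gyl ziutt dgqog gllf bip lti ufh cta hme una entqj
Hunk 3: at line 8 remove [ufh,cta] add [xqkw,hpyp] -> 13 lines: rus uysx gyl ziutt dgqog gllf bip lti xqkw hpyp hme una entqj
Hunk 4: at line 4 remove [dgqog,gllf] add [yjkvp] -> 12 lines: rus uysx gyl ziutt yjkvp bip lti xqkw hpyp hme una entqj
Hunk 5: at line 2 remove [ziutt] add [wlyc,xqx] -> 13 lines: rus uysx gyl wlyc xqx yjkvp bip lti xqkw hpyp hme una entqj
Hunk 6: at line 4 remove [xqx,yjkvp,bip] add [aqfl,rzf,diil] -> 13 lines: rus uysx gyl wlyc aqfl rzf diil lti xqkw hpyp hme una entqj
Hunk 7: at line 1 remove [uysx] add [xtup,eaxap] -> 14 lines: rus xtup eaxap gyl wlyc aqfl rzf diil lti xqkw hpyp hme una entqj

Answer: rus
xtup
eaxap
gyl
wlyc
aqfl
rzf
diil
lti
xqkw
hpyp
hme
una
entqj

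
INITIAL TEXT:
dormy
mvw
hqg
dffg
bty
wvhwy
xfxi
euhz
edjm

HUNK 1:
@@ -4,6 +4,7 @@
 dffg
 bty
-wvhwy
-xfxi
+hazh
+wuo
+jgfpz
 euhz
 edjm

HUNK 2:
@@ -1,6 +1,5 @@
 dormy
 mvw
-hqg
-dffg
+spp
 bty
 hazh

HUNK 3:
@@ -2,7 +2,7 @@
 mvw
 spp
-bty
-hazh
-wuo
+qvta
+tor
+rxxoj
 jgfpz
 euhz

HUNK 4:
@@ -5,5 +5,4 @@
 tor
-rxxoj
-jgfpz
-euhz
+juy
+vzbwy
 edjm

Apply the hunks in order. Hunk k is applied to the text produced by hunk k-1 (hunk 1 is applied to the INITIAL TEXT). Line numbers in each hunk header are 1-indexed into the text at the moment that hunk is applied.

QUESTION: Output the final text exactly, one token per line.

Hunk 1: at line 4 remove [wvhwy,xfxi] add [hazh,wuo,jgfpz] -> 10 lines: dormy mvw hqg dffg bty hazh wuo jgfpz euhz edjm
Hunk 2: at line 1 remove [hqg,dffg] add [spp] -> 9 lines: dormy mvw spp bty hazh wuo jgfpz euhz edjm
Hunk 3: at line 2 remove [bty,hazh,wuo] add [qvta,tor,rxxoj] -> 9 lines: dormy mvw spp qvta tor rxxoj jgfpz euhz edjm
Hunk 4: at line 5 remove [rxxoj,jgfpz,euhz] add [juy,vzbwy] -> 8 lines: dormy mvw spp qvta tor juy vzbwy edjm

Answer: dormy
mvw
spp
qvta
tor
juy
vzbwy
edjm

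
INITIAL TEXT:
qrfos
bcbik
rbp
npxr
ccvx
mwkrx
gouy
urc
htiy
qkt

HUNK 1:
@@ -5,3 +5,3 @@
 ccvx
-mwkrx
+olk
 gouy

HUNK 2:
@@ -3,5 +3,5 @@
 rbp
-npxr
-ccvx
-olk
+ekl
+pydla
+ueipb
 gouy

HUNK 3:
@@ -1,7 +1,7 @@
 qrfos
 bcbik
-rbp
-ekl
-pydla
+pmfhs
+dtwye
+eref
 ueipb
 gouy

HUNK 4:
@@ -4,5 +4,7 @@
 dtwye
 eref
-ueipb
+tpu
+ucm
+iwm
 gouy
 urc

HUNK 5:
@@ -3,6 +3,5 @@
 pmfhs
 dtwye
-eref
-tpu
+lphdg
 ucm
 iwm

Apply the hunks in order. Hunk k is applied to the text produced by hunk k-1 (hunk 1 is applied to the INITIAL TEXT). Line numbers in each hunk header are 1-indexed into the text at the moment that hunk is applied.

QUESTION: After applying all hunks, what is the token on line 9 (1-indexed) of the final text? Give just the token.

Answer: urc

Derivation:
Hunk 1: at line 5 remove [mwkrx] add [olk] -> 10 lines: qrfos bcbik rbp npxr ccvx olk gouy urc htiy qkt
Hunk 2: at line 3 remove [npxr,ccvx,olk] add [ekl,pydla,ueipb] -> 10 lines: qrfos bcbik rbp ekl pydla ueipb gouy urc htiy qkt
Hunk 3: at line 1 remove [rbp,ekl,pydla] add [pmfhs,dtwye,eref] -> 10 lines: qrfos bcbik pmfhs dtwye eref ueipb gouy urc htiy qkt
Hunk 4: at line 4 remove [ueipb] add [tpu,ucm,iwm] -> 12 lines: qrfos bcbik pmfhs dtwye eref tpu ucm iwm gouy urc htiy qkt
Hunk 5: at line 3 remove [eref,tpu] add [lphdg] -> 11 lines: qrfos bcbik pmfhs dtwye lphdg ucm iwm gouy urc htiy qkt
Final line 9: urc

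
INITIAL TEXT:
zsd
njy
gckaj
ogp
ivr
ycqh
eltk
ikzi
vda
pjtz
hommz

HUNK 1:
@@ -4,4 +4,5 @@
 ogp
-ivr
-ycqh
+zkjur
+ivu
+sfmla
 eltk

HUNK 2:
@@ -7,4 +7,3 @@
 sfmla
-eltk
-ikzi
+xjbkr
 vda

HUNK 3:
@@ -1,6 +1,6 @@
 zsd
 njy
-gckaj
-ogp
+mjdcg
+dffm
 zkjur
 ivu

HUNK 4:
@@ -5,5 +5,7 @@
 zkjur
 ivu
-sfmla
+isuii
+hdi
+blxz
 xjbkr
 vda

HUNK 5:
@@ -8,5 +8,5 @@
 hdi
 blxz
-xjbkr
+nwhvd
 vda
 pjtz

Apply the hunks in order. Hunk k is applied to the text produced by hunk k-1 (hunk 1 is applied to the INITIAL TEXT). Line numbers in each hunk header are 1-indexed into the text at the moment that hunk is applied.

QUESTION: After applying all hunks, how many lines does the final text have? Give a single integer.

Hunk 1: at line 4 remove [ivr,ycqh] add [zkjur,ivu,sfmla] -> 12 lines: zsd njy gckaj ogp zkjur ivu sfmla eltk ikzi vda pjtz hommz
Hunk 2: at line 7 remove [eltk,ikzi] add [xjbkr] -> 11 lines: zsd njy gckaj ogp zkjur ivu sfmla xjbkr vda pjtz hommz
Hunk 3: at line 1 remove [gckaj,ogp] add [mjdcg,dffm] -> 11 lines: zsd njy mjdcg dffm zkjur ivu sfmla xjbkr vda pjtz hommz
Hunk 4: at line 5 remove [sfmla] add [isuii,hdi,blxz] -> 13 lines: zsd njy mjdcg dffm zkjur ivu isuii hdi blxz xjbkr vda pjtz hommz
Hunk 5: at line 8 remove [xjbkr] add [nwhvd] -> 13 lines: zsd njy mjdcg dffm zkjur ivu isuii hdi blxz nwhvd vda pjtz hommz
Final line count: 13

Answer: 13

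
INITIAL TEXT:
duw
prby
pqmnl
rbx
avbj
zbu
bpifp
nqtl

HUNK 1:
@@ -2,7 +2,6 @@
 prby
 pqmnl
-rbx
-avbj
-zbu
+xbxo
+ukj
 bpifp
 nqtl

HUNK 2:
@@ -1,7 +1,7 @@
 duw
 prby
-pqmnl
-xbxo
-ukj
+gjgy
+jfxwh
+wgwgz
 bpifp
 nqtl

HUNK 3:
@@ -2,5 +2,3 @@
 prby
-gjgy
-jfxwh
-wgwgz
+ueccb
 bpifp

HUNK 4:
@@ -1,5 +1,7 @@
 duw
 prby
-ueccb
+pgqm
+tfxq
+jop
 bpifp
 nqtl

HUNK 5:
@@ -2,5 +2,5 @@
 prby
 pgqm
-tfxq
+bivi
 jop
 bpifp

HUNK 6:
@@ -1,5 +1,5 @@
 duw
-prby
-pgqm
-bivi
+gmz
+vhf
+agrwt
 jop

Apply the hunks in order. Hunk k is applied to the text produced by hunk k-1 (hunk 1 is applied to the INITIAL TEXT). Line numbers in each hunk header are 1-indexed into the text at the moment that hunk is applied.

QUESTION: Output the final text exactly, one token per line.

Hunk 1: at line 2 remove [rbx,avbj,zbu] add [xbxo,ukj] -> 7 lines: duw prby pqmnl xbxo ukj bpifp nqtl
Hunk 2: at line 1 remove [pqmnl,xbxo,ukj] add [gjgy,jfxwh,wgwgz] -> 7 lines: duw prby gjgy jfxwh wgwgz bpifp nqtl
Hunk 3: at line 2 remove [gjgy,jfxwh,wgwgz] add [ueccb] -> 5 lines: duw prby ueccb bpifp nqtl
Hunk 4: at line 1 remove [ueccb] add [pgqm,tfxq,jop] -> 7 lines: duw prby pgqm tfxq jop bpifp nqtl
Hunk 5: at line 2 remove [tfxq] add [bivi] -> 7 lines: duw prby pgqm bivi jop bpifp nqtl
Hunk 6: at line 1 remove [prby,pgqm,bivi] add [gmz,vhf,agrwt] -> 7 lines: duw gmz vhf agrwt jop bpifp nqtl

Answer: duw
gmz
vhf
agrwt
jop
bpifp
nqtl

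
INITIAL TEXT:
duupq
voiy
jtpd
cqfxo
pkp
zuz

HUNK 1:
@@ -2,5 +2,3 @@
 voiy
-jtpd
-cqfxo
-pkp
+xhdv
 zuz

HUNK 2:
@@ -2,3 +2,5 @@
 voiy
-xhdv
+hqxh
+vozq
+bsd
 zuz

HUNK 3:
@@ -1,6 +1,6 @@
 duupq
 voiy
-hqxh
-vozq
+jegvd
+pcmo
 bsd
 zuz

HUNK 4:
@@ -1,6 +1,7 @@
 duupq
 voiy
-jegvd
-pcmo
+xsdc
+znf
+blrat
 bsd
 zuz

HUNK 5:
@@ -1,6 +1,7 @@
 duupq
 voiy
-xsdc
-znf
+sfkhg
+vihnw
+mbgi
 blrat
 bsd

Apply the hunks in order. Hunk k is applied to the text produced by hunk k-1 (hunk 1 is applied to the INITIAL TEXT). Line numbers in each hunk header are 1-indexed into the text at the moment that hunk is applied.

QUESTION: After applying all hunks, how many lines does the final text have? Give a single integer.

Answer: 8

Derivation:
Hunk 1: at line 2 remove [jtpd,cqfxo,pkp] add [xhdv] -> 4 lines: duupq voiy xhdv zuz
Hunk 2: at line 2 remove [xhdv] add [hqxh,vozq,bsd] -> 6 lines: duupq voiy hqxh vozq bsd zuz
Hunk 3: at line 1 remove [hqxh,vozq] add [jegvd,pcmo] -> 6 lines: duupq voiy jegvd pcmo bsd zuz
Hunk 4: at line 1 remove [jegvd,pcmo] add [xsdc,znf,blrat] -> 7 lines: duupq voiy xsdc znf blrat bsd zuz
Hunk 5: at line 1 remove [xsdc,znf] add [sfkhg,vihnw,mbgi] -> 8 lines: duupq voiy sfkhg vihnw mbgi blrat bsd zuz
Final line count: 8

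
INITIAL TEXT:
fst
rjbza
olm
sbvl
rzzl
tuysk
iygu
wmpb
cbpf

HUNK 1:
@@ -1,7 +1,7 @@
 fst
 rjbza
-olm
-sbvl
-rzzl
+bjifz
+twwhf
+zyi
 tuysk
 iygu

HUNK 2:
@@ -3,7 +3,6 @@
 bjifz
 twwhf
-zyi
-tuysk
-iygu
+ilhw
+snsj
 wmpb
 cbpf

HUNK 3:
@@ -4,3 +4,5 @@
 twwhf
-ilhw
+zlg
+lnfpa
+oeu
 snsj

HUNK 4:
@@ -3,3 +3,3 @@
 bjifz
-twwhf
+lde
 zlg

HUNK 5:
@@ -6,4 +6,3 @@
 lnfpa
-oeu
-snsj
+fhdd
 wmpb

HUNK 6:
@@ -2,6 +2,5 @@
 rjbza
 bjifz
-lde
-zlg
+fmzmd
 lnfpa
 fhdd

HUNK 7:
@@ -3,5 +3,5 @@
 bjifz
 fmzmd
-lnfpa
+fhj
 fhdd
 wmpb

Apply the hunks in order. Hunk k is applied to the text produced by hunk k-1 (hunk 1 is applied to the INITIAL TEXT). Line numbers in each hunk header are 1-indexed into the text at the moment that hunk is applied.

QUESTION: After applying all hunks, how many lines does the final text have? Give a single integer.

Answer: 8

Derivation:
Hunk 1: at line 1 remove [olm,sbvl,rzzl] add [bjifz,twwhf,zyi] -> 9 lines: fst rjbza bjifz twwhf zyi tuysk iygu wmpb cbpf
Hunk 2: at line 3 remove [zyi,tuysk,iygu] add [ilhw,snsj] -> 8 lines: fst rjbza bjifz twwhf ilhw snsj wmpb cbpf
Hunk 3: at line 4 remove [ilhw] add [zlg,lnfpa,oeu] -> 10 lines: fst rjbza bjifz twwhf zlg lnfpa oeu snsj wmpb cbpf
Hunk 4: at line 3 remove [twwhf] add [lde] -> 10 lines: fst rjbza bjifz lde zlg lnfpa oeu snsj wmpb cbpf
Hunk 5: at line 6 remove [oeu,snsj] add [fhdd] -> 9 lines: fst rjbza bjifz lde zlg lnfpa fhdd wmpb cbpf
Hunk 6: at line 2 remove [lde,zlg] add [fmzmd] -> 8 lines: fst rjbza bjifz fmzmd lnfpa fhdd wmpb cbpf
Hunk 7: at line 3 remove [lnfpa] add [fhj] -> 8 lines: fst rjbza bjifz fmzmd fhj fhdd wmpb cbpf
Final line count: 8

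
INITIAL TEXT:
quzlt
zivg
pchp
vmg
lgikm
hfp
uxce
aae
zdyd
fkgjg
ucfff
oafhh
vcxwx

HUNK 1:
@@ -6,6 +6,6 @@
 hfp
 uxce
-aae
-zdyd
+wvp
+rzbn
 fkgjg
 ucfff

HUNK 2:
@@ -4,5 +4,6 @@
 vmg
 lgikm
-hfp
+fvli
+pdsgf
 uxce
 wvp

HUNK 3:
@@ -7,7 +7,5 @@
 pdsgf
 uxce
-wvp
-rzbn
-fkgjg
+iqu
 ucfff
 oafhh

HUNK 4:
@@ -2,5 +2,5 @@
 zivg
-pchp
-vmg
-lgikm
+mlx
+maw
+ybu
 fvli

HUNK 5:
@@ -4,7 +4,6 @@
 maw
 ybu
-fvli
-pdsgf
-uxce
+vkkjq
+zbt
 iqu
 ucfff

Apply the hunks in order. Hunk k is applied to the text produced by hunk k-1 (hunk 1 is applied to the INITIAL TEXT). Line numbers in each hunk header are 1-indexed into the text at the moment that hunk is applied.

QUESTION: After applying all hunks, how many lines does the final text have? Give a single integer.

Hunk 1: at line 6 remove [aae,zdyd] add [wvp,rzbn] -> 13 lines: quzlt zivg pchp vmg lgikm hfp uxce wvp rzbn fkgjg ucfff oafhh vcxwx
Hunk 2: at line 4 remove [hfp] add [fvli,pdsgf] -> 14 lines: quzlt zivg pchp vmg lgikm fvli pdsgf uxce wvp rzbn fkgjg ucfff oafhh vcxwx
Hunk 3: at line 7 remove [wvp,rzbn,fkgjg] add [iqu] -> 12 lines: quzlt zivg pchp vmg lgikm fvli pdsgf uxce iqu ucfff oafhh vcxwx
Hunk 4: at line 2 remove [pchp,vmg,lgikm] add [mlx,maw,ybu] -> 12 lines: quzlt zivg mlx maw ybu fvli pdsgf uxce iqu ucfff oafhh vcxwx
Hunk 5: at line 4 remove [fvli,pdsgf,uxce] add [vkkjq,zbt] -> 11 lines: quzlt zivg mlx maw ybu vkkjq zbt iqu ucfff oafhh vcxwx
Final line count: 11

Answer: 11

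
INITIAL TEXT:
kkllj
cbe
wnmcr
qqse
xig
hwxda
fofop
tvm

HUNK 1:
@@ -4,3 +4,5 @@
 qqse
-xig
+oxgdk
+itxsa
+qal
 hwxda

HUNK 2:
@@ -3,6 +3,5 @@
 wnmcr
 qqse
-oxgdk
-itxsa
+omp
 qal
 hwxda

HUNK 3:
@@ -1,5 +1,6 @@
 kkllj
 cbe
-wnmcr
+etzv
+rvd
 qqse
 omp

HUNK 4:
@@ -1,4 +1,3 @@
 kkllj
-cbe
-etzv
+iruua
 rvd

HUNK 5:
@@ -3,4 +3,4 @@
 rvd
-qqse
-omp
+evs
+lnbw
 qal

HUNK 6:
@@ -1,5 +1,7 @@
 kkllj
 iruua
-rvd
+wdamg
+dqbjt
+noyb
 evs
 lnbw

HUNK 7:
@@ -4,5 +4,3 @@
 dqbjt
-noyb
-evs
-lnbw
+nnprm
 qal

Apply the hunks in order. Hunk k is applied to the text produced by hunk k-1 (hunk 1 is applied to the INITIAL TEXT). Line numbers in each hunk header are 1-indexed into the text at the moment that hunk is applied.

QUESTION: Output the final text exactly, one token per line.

Answer: kkllj
iruua
wdamg
dqbjt
nnprm
qal
hwxda
fofop
tvm

Derivation:
Hunk 1: at line 4 remove [xig] add [oxgdk,itxsa,qal] -> 10 lines: kkllj cbe wnmcr qqse oxgdk itxsa qal hwxda fofop tvm
Hunk 2: at line 3 remove [oxgdk,itxsa] add [omp] -> 9 lines: kkllj cbe wnmcr qqse omp qal hwxda fofop tvm
Hunk 3: at line 1 remove [wnmcr] add [etzv,rvd] -> 10 lines: kkllj cbe etzv rvd qqse omp qal hwxda fofop tvm
Hunk 4: at line 1 remove [cbe,etzv] add [iruua] -> 9 lines: kkllj iruua rvd qqse omp qal hwxda fofop tvm
Hunk 5: at line 3 remove [qqse,omp] add [evs,lnbw] -> 9 lines: kkllj iruua rvd evs lnbw qal hwxda fofop tvm
Hunk 6: at line 1 remove [rvd] add [wdamg,dqbjt,noyb] -> 11 lines: kkllj iruua wdamg dqbjt noyb evs lnbw qal hwxda fofop tvm
Hunk 7: at line 4 remove [noyb,evs,lnbw] add [nnprm] -> 9 lines: kkllj iruua wdamg dqbjt nnprm qal hwxda fofop tvm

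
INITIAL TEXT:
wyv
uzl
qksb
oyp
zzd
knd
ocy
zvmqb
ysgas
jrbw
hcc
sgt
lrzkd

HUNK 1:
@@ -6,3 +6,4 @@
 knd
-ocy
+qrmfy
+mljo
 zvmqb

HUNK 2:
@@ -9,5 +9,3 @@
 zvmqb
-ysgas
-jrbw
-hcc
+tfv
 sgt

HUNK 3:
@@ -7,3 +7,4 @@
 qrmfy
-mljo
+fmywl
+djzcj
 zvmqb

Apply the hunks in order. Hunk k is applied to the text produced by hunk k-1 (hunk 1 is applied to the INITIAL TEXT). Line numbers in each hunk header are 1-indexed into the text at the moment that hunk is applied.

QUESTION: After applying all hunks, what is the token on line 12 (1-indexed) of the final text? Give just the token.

Hunk 1: at line 6 remove [ocy] add [qrmfy,mljo] -> 14 lines: wyv uzl qksb oyp zzd knd qrmfy mljo zvmqb ysgas jrbw hcc sgt lrzkd
Hunk 2: at line 9 remove [ysgas,jrbw,hcc] add [tfv] -> 12 lines: wyv uzl qksb oyp zzd knd qrmfy mljo zvmqb tfv sgt lrzkd
Hunk 3: at line 7 remove [mljo] add [fmywl,djzcj] -> 13 lines: wyv uzl qksb oyp zzd knd qrmfy fmywl djzcj zvmqb tfv sgt lrzkd
Final line 12: sgt

Answer: sgt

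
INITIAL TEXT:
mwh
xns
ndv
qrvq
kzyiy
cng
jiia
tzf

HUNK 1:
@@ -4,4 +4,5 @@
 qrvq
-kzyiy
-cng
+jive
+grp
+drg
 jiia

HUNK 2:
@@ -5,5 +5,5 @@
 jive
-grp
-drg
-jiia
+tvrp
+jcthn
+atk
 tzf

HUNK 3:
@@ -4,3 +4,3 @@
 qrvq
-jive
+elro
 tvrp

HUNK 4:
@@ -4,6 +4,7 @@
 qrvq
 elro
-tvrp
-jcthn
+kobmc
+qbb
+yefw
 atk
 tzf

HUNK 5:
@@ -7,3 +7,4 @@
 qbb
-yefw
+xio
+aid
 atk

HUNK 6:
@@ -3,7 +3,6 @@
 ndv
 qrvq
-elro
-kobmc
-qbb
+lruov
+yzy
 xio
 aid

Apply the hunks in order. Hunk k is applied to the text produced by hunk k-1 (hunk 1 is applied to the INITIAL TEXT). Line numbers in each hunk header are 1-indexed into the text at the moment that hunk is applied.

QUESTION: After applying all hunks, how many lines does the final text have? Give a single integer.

Answer: 10

Derivation:
Hunk 1: at line 4 remove [kzyiy,cng] add [jive,grp,drg] -> 9 lines: mwh xns ndv qrvq jive grp drg jiia tzf
Hunk 2: at line 5 remove [grp,drg,jiia] add [tvrp,jcthn,atk] -> 9 lines: mwh xns ndv qrvq jive tvrp jcthn atk tzf
Hunk 3: at line 4 remove [jive] add [elro] -> 9 lines: mwh xns ndv qrvq elro tvrp jcthn atk tzf
Hunk 4: at line 4 remove [tvrp,jcthn] add [kobmc,qbb,yefw] -> 10 lines: mwh xns ndv qrvq elro kobmc qbb yefw atk tzf
Hunk 5: at line 7 remove [yefw] add [xio,aid] -> 11 lines: mwh xns ndv qrvq elro kobmc qbb xio aid atk tzf
Hunk 6: at line 3 remove [elro,kobmc,qbb] add [lruov,yzy] -> 10 lines: mwh xns ndv qrvq lruov yzy xio aid atk tzf
Final line count: 10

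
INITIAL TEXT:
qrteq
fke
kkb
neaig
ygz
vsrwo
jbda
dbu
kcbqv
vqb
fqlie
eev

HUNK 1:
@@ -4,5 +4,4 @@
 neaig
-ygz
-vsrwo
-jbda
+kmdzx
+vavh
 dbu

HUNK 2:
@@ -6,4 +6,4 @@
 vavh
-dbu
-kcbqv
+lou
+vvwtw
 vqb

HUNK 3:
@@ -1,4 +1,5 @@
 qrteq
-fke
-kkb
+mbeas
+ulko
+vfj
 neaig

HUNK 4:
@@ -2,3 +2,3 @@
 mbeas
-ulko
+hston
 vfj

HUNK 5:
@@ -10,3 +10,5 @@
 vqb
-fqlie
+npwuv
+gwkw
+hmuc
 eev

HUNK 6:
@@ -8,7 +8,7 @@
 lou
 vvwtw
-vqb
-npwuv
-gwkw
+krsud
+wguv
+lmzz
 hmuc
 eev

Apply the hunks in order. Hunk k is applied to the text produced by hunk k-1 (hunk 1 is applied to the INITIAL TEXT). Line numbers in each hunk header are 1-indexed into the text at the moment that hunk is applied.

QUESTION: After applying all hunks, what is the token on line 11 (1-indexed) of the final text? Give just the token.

Hunk 1: at line 4 remove [ygz,vsrwo,jbda] add [kmdzx,vavh] -> 11 lines: qrteq fke kkb neaig kmdzx vavh dbu kcbqv vqb fqlie eev
Hunk 2: at line 6 remove [dbu,kcbqv] add [lou,vvwtw] -> 11 lines: qrteq fke kkb neaig kmdzx vavh lou vvwtw vqb fqlie eev
Hunk 3: at line 1 remove [fke,kkb] add [mbeas,ulko,vfj] -> 12 lines: qrteq mbeas ulko vfj neaig kmdzx vavh lou vvwtw vqb fqlie eev
Hunk 4: at line 2 remove [ulko] add [hston] -> 12 lines: qrteq mbeas hston vfj neaig kmdzx vavh lou vvwtw vqb fqlie eev
Hunk 5: at line 10 remove [fqlie] add [npwuv,gwkw,hmuc] -> 14 lines: qrteq mbeas hston vfj neaig kmdzx vavh lou vvwtw vqb npwuv gwkw hmuc eev
Hunk 6: at line 8 remove [vqb,npwuv,gwkw] add [krsud,wguv,lmzz] -> 14 lines: qrteq mbeas hston vfj neaig kmdzx vavh lou vvwtw krsud wguv lmzz hmuc eev
Final line 11: wguv

Answer: wguv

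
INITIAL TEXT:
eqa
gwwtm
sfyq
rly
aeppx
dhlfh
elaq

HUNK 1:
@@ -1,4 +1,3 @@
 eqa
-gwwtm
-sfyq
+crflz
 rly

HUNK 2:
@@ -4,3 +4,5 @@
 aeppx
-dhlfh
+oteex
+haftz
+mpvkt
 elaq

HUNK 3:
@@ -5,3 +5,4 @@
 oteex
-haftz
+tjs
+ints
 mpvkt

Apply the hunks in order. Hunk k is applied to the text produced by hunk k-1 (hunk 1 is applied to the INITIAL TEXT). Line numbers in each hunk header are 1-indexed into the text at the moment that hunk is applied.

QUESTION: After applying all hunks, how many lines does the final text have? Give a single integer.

Hunk 1: at line 1 remove [gwwtm,sfyq] add [crflz] -> 6 lines: eqa crflz rly aeppx dhlfh elaq
Hunk 2: at line 4 remove [dhlfh] add [oteex,haftz,mpvkt] -> 8 lines: eqa crflz rly aeppx oteex haftz mpvkt elaq
Hunk 3: at line 5 remove [haftz] add [tjs,ints] -> 9 lines: eqa crflz rly aeppx oteex tjs ints mpvkt elaq
Final line count: 9

Answer: 9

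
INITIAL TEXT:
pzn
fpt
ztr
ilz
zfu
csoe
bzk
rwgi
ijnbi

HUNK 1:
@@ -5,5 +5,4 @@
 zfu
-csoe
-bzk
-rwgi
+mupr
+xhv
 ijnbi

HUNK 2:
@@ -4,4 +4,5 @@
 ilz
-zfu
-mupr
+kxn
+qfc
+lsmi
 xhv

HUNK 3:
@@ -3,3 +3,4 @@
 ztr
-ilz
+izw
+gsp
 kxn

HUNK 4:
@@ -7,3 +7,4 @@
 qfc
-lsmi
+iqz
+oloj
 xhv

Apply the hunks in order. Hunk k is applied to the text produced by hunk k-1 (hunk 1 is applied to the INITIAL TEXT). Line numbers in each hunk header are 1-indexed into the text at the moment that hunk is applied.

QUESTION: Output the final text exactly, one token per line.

Answer: pzn
fpt
ztr
izw
gsp
kxn
qfc
iqz
oloj
xhv
ijnbi

Derivation:
Hunk 1: at line 5 remove [csoe,bzk,rwgi] add [mupr,xhv] -> 8 lines: pzn fpt ztr ilz zfu mupr xhv ijnbi
Hunk 2: at line 4 remove [zfu,mupr] add [kxn,qfc,lsmi] -> 9 lines: pzn fpt ztr ilz kxn qfc lsmi xhv ijnbi
Hunk 3: at line 3 remove [ilz] add [izw,gsp] -> 10 lines: pzn fpt ztr izw gsp kxn qfc lsmi xhv ijnbi
Hunk 4: at line 7 remove [lsmi] add [iqz,oloj] -> 11 lines: pzn fpt ztr izw gsp kxn qfc iqz oloj xhv ijnbi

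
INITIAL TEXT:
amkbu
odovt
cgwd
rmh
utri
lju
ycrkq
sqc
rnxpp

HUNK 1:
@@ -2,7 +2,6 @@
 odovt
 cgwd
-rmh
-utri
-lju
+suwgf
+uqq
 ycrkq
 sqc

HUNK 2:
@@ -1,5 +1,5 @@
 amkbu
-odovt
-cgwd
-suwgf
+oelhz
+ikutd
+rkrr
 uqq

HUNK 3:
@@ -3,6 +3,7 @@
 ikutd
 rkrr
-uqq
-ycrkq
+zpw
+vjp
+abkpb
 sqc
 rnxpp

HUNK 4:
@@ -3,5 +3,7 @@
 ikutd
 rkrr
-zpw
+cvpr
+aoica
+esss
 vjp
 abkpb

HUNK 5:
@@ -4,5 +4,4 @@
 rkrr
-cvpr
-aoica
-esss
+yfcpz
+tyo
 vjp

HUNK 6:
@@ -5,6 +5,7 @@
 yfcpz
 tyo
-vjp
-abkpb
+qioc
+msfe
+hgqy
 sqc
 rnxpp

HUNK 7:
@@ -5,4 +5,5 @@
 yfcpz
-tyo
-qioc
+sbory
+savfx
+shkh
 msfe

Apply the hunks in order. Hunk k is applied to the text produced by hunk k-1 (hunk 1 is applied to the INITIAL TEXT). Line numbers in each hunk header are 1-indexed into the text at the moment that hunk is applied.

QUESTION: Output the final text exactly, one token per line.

Hunk 1: at line 2 remove [rmh,utri,lju] add [suwgf,uqq] -> 8 lines: amkbu odovt cgwd suwgf uqq ycrkq sqc rnxpp
Hunk 2: at line 1 remove [odovt,cgwd,suwgf] add [oelhz,ikutd,rkrr] -> 8 lines: amkbu oelhz ikutd rkrr uqq ycrkq sqc rnxpp
Hunk 3: at line 3 remove [uqq,ycrkq] add [zpw,vjp,abkpb] -> 9 lines: amkbu oelhz ikutd rkrr zpw vjp abkpb sqc rnxpp
Hunk 4: at line 3 remove [zpw] add [cvpr,aoica,esss] -> 11 lines: amkbu oelhz ikutd rkrr cvpr aoica esss vjp abkpb sqc rnxpp
Hunk 5: at line 4 remove [cvpr,aoica,esss] add [yfcpz,tyo] -> 10 lines: amkbu oelhz ikutd rkrr yfcpz tyo vjp abkpb sqc rnxpp
Hunk 6: at line 5 remove [vjp,abkpb] add [qioc,msfe,hgqy] -> 11 lines: amkbu oelhz ikutd rkrr yfcpz tyo qioc msfe hgqy sqc rnxpp
Hunk 7: at line 5 remove [tyo,qioc] add [sbory,savfx,shkh] -> 12 lines: amkbu oelhz ikutd rkrr yfcpz sbory savfx shkh msfe hgqy sqc rnxpp

Answer: amkbu
oelhz
ikutd
rkrr
yfcpz
sbory
savfx
shkh
msfe
hgqy
sqc
rnxpp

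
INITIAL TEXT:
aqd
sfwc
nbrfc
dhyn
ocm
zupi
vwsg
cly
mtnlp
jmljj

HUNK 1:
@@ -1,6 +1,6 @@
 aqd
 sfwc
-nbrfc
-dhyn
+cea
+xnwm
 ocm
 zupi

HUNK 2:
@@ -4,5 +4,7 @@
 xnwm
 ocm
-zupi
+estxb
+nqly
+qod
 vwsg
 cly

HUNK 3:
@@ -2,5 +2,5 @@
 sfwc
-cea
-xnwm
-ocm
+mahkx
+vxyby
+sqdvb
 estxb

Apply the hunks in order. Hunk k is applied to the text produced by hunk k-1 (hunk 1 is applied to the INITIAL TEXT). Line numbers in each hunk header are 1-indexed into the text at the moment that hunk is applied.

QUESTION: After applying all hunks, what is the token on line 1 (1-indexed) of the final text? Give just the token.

Answer: aqd

Derivation:
Hunk 1: at line 1 remove [nbrfc,dhyn] add [cea,xnwm] -> 10 lines: aqd sfwc cea xnwm ocm zupi vwsg cly mtnlp jmljj
Hunk 2: at line 4 remove [zupi] add [estxb,nqly,qod] -> 12 lines: aqd sfwc cea xnwm ocm estxb nqly qod vwsg cly mtnlp jmljj
Hunk 3: at line 2 remove [cea,xnwm,ocm] add [mahkx,vxyby,sqdvb] -> 12 lines: aqd sfwc mahkx vxyby sqdvb estxb nqly qod vwsg cly mtnlp jmljj
Final line 1: aqd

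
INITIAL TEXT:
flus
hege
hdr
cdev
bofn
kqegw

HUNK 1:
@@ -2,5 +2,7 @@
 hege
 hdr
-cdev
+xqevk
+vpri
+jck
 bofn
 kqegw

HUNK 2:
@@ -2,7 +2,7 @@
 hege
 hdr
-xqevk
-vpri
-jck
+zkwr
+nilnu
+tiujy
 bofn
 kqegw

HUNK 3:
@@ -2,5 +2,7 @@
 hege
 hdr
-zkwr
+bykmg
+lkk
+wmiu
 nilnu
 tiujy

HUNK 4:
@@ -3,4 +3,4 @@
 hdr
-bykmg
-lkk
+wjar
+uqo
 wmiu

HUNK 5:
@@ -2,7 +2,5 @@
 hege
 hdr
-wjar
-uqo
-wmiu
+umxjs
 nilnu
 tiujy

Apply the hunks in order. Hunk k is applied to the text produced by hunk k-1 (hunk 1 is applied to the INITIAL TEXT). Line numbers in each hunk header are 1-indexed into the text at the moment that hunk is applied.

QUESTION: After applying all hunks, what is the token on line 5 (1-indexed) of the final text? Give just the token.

Hunk 1: at line 2 remove [cdev] add [xqevk,vpri,jck] -> 8 lines: flus hege hdr xqevk vpri jck bofn kqegw
Hunk 2: at line 2 remove [xqevk,vpri,jck] add [zkwr,nilnu,tiujy] -> 8 lines: flus hege hdr zkwr nilnu tiujy bofn kqegw
Hunk 3: at line 2 remove [zkwr] add [bykmg,lkk,wmiu] -> 10 lines: flus hege hdr bykmg lkk wmiu nilnu tiujy bofn kqegw
Hunk 4: at line 3 remove [bykmg,lkk] add [wjar,uqo] -> 10 lines: flus hege hdr wjar uqo wmiu nilnu tiujy bofn kqegw
Hunk 5: at line 2 remove [wjar,uqo,wmiu] add [umxjs] -> 8 lines: flus hege hdr umxjs nilnu tiujy bofn kqegw
Final line 5: nilnu

Answer: nilnu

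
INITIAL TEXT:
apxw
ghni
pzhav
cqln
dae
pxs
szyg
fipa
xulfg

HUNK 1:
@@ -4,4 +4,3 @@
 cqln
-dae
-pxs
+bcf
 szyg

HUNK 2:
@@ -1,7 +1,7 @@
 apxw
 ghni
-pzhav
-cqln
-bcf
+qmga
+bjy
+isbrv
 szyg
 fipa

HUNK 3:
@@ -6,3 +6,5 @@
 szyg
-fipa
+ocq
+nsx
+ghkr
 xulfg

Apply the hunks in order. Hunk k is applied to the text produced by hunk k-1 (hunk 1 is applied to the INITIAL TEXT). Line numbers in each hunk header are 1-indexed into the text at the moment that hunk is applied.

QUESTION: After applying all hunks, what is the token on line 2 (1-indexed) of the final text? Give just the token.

Answer: ghni

Derivation:
Hunk 1: at line 4 remove [dae,pxs] add [bcf] -> 8 lines: apxw ghni pzhav cqln bcf szyg fipa xulfg
Hunk 2: at line 1 remove [pzhav,cqln,bcf] add [qmga,bjy,isbrv] -> 8 lines: apxw ghni qmga bjy isbrv szyg fipa xulfg
Hunk 3: at line 6 remove [fipa] add [ocq,nsx,ghkr] -> 10 lines: apxw ghni qmga bjy isbrv szyg ocq nsx ghkr xulfg
Final line 2: ghni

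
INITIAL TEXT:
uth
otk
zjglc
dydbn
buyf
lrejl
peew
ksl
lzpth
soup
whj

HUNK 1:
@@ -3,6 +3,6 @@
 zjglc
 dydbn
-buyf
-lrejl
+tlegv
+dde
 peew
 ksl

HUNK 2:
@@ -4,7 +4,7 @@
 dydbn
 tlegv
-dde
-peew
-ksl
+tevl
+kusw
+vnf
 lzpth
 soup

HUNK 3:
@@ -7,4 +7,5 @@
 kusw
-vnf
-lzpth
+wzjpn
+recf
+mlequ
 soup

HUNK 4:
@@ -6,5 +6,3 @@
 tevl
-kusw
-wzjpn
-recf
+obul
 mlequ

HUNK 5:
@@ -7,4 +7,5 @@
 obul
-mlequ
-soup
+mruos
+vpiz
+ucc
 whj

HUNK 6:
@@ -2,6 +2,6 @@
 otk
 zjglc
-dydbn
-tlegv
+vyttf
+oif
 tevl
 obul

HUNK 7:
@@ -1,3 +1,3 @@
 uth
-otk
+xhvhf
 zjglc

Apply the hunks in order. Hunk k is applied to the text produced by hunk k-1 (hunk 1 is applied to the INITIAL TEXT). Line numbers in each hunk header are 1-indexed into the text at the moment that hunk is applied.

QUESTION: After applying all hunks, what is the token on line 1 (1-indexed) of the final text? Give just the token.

Answer: uth

Derivation:
Hunk 1: at line 3 remove [buyf,lrejl] add [tlegv,dde] -> 11 lines: uth otk zjglc dydbn tlegv dde peew ksl lzpth soup whj
Hunk 2: at line 4 remove [dde,peew,ksl] add [tevl,kusw,vnf] -> 11 lines: uth otk zjglc dydbn tlegv tevl kusw vnf lzpth soup whj
Hunk 3: at line 7 remove [vnf,lzpth] add [wzjpn,recf,mlequ] -> 12 lines: uth otk zjglc dydbn tlegv tevl kusw wzjpn recf mlequ soup whj
Hunk 4: at line 6 remove [kusw,wzjpn,recf] add [obul] -> 10 lines: uth otk zjglc dydbn tlegv tevl obul mlequ soup whj
Hunk 5: at line 7 remove [mlequ,soup] add [mruos,vpiz,ucc] -> 11 lines: uth otk zjglc dydbn tlegv tevl obul mruos vpiz ucc whj
Hunk 6: at line 2 remove [dydbn,tlegv] add [vyttf,oif] -> 11 lines: uth otk zjglc vyttf oif tevl obul mruos vpiz ucc whj
Hunk 7: at line 1 remove [otk] add [xhvhf] -> 11 lines: uth xhvhf zjglc vyttf oif tevl obul mruos vpiz ucc whj
Final line 1: uth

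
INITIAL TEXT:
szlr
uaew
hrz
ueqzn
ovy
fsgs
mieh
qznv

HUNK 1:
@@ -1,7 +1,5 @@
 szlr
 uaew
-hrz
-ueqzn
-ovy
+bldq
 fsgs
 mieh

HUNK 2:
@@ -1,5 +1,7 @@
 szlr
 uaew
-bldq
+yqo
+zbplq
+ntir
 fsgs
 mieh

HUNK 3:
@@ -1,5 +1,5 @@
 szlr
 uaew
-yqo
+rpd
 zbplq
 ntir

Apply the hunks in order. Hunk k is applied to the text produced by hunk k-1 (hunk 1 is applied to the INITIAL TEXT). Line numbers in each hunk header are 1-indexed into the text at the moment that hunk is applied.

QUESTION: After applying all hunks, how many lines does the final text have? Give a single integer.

Hunk 1: at line 1 remove [hrz,ueqzn,ovy] add [bldq] -> 6 lines: szlr uaew bldq fsgs mieh qznv
Hunk 2: at line 1 remove [bldq] add [yqo,zbplq,ntir] -> 8 lines: szlr uaew yqo zbplq ntir fsgs mieh qznv
Hunk 3: at line 1 remove [yqo] add [rpd] -> 8 lines: szlr uaew rpd zbplq ntir fsgs mieh qznv
Final line count: 8

Answer: 8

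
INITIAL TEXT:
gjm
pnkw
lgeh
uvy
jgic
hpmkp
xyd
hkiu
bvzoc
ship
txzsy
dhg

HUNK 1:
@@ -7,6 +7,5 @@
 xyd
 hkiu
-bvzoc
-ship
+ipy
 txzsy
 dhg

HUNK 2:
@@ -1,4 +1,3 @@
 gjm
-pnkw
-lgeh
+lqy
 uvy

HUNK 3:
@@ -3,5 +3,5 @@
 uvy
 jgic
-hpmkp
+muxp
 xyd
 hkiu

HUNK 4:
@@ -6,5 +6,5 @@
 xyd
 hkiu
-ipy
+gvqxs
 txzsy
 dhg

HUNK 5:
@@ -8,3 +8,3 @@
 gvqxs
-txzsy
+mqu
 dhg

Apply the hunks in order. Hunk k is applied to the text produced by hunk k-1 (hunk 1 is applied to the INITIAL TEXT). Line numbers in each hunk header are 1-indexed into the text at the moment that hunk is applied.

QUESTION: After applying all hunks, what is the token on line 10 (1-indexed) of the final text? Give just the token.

Answer: dhg

Derivation:
Hunk 1: at line 7 remove [bvzoc,ship] add [ipy] -> 11 lines: gjm pnkw lgeh uvy jgic hpmkp xyd hkiu ipy txzsy dhg
Hunk 2: at line 1 remove [pnkw,lgeh] add [lqy] -> 10 lines: gjm lqy uvy jgic hpmkp xyd hkiu ipy txzsy dhg
Hunk 3: at line 3 remove [hpmkp] add [muxp] -> 10 lines: gjm lqy uvy jgic muxp xyd hkiu ipy txzsy dhg
Hunk 4: at line 6 remove [ipy] add [gvqxs] -> 10 lines: gjm lqy uvy jgic muxp xyd hkiu gvqxs txzsy dhg
Hunk 5: at line 8 remove [txzsy] add [mqu] -> 10 lines: gjm lqy uvy jgic muxp xyd hkiu gvqxs mqu dhg
Final line 10: dhg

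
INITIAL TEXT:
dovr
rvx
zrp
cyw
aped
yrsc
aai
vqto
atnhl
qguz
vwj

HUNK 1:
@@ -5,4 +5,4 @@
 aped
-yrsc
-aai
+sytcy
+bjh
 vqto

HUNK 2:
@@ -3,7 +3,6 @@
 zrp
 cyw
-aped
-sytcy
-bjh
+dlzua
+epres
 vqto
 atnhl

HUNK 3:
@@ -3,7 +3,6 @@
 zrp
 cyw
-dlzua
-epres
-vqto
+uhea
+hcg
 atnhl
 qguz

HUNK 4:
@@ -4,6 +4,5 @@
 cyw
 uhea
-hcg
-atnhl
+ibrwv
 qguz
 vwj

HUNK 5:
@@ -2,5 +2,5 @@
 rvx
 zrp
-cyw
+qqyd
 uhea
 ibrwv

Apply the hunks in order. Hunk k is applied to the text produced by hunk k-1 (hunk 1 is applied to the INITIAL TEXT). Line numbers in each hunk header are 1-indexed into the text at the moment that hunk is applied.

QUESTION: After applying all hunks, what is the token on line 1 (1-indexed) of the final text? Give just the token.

Answer: dovr

Derivation:
Hunk 1: at line 5 remove [yrsc,aai] add [sytcy,bjh] -> 11 lines: dovr rvx zrp cyw aped sytcy bjh vqto atnhl qguz vwj
Hunk 2: at line 3 remove [aped,sytcy,bjh] add [dlzua,epres] -> 10 lines: dovr rvx zrp cyw dlzua epres vqto atnhl qguz vwj
Hunk 3: at line 3 remove [dlzua,epres,vqto] add [uhea,hcg] -> 9 lines: dovr rvx zrp cyw uhea hcg atnhl qguz vwj
Hunk 4: at line 4 remove [hcg,atnhl] add [ibrwv] -> 8 lines: dovr rvx zrp cyw uhea ibrwv qguz vwj
Hunk 5: at line 2 remove [cyw] add [qqyd] -> 8 lines: dovr rvx zrp qqyd uhea ibrwv qguz vwj
Final line 1: dovr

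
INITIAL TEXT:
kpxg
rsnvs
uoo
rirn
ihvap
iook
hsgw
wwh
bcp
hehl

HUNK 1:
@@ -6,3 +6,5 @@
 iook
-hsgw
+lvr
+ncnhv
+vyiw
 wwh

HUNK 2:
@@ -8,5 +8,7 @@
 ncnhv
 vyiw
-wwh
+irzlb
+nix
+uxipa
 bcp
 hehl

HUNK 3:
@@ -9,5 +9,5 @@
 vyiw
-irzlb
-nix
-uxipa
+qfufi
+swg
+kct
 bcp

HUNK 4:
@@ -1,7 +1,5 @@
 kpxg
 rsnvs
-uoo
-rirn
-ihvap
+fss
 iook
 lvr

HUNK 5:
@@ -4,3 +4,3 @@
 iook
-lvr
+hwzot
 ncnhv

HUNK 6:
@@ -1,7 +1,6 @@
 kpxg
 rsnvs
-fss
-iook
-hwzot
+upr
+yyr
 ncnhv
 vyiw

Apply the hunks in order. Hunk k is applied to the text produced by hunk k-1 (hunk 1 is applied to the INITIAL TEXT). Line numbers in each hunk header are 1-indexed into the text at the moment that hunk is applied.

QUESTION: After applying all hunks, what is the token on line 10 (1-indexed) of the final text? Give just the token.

Hunk 1: at line 6 remove [hsgw] add [lvr,ncnhv,vyiw] -> 12 lines: kpxg rsnvs uoo rirn ihvap iook lvr ncnhv vyiw wwh bcp hehl
Hunk 2: at line 8 remove [wwh] add [irzlb,nix,uxipa] -> 14 lines: kpxg rsnvs uoo rirn ihvap iook lvr ncnhv vyiw irzlb nix uxipa bcp hehl
Hunk 3: at line 9 remove [irzlb,nix,uxipa] add [qfufi,swg,kct] -> 14 lines: kpxg rsnvs uoo rirn ihvap iook lvr ncnhv vyiw qfufi swg kct bcp hehl
Hunk 4: at line 1 remove [uoo,rirn,ihvap] add [fss] -> 12 lines: kpxg rsnvs fss iook lvr ncnhv vyiw qfufi swg kct bcp hehl
Hunk 5: at line 4 remove [lvr] add [hwzot] -> 12 lines: kpxg rsnvs fss iook hwzot ncnhv vyiw qfufi swg kct bcp hehl
Hunk 6: at line 1 remove [fss,iook,hwzot] add [upr,yyr] -> 11 lines: kpxg rsnvs upr yyr ncnhv vyiw qfufi swg kct bcp hehl
Final line 10: bcp

Answer: bcp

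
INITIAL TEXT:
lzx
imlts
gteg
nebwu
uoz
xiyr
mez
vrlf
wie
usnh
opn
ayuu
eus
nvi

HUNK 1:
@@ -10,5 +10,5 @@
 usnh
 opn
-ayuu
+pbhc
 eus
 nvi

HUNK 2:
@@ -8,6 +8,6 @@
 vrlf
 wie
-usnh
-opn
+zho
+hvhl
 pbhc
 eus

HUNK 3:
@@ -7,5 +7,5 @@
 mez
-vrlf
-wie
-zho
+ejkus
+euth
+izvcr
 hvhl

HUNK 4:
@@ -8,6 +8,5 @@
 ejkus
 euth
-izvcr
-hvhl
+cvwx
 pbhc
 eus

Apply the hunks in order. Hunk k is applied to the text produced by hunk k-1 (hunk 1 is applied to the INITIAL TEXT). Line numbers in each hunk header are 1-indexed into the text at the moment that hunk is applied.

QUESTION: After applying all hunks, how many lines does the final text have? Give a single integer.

Answer: 13

Derivation:
Hunk 1: at line 10 remove [ayuu] add [pbhc] -> 14 lines: lzx imlts gteg nebwu uoz xiyr mez vrlf wie usnh opn pbhc eus nvi
Hunk 2: at line 8 remove [usnh,opn] add [zho,hvhl] -> 14 lines: lzx imlts gteg nebwu uoz xiyr mez vrlf wie zho hvhl pbhc eus nvi
Hunk 3: at line 7 remove [vrlf,wie,zho] add [ejkus,euth,izvcr] -> 14 lines: lzx imlts gteg nebwu uoz xiyr mez ejkus euth izvcr hvhl pbhc eus nvi
Hunk 4: at line 8 remove [izvcr,hvhl] add [cvwx] -> 13 lines: lzx imlts gteg nebwu uoz xiyr mez ejkus euth cvwx pbhc eus nvi
Final line count: 13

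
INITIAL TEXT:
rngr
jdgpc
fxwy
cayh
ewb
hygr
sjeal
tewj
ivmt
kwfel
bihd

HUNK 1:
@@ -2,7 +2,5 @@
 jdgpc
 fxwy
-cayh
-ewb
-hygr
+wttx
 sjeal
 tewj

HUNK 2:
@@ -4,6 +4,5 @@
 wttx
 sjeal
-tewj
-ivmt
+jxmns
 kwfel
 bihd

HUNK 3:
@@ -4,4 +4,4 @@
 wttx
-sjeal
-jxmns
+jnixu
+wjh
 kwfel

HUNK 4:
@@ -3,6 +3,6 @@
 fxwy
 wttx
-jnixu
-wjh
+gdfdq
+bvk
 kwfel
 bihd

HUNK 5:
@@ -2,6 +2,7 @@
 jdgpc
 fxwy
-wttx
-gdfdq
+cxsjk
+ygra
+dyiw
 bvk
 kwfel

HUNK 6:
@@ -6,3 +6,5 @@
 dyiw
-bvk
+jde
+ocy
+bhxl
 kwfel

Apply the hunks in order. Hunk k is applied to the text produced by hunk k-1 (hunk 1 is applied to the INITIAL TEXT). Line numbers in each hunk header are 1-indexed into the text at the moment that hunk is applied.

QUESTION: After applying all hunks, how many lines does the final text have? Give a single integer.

Hunk 1: at line 2 remove [cayh,ewb,hygr] add [wttx] -> 9 lines: rngr jdgpc fxwy wttx sjeal tewj ivmt kwfel bihd
Hunk 2: at line 4 remove [tewj,ivmt] add [jxmns] -> 8 lines: rngr jdgpc fxwy wttx sjeal jxmns kwfel bihd
Hunk 3: at line 4 remove [sjeal,jxmns] add [jnixu,wjh] -> 8 lines: rngr jdgpc fxwy wttx jnixu wjh kwfel bihd
Hunk 4: at line 3 remove [jnixu,wjh] add [gdfdq,bvk] -> 8 lines: rngr jdgpc fxwy wttx gdfdq bvk kwfel bihd
Hunk 5: at line 2 remove [wttx,gdfdq] add [cxsjk,ygra,dyiw] -> 9 lines: rngr jdgpc fxwy cxsjk ygra dyiw bvk kwfel bihd
Hunk 6: at line 6 remove [bvk] add [jde,ocy,bhxl] -> 11 lines: rngr jdgpc fxwy cxsjk ygra dyiw jde ocy bhxl kwfel bihd
Final line count: 11

Answer: 11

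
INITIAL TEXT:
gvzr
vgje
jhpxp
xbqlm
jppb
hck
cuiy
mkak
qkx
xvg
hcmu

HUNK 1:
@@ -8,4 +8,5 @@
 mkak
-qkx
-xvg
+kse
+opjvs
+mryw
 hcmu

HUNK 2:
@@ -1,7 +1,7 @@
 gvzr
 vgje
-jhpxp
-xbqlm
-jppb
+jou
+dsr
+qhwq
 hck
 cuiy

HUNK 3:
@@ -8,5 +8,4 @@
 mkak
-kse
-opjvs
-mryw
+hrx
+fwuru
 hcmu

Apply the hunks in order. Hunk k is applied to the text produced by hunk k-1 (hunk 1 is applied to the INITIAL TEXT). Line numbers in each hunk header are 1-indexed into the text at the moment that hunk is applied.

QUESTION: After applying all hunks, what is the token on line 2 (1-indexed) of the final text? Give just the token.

Hunk 1: at line 8 remove [qkx,xvg] add [kse,opjvs,mryw] -> 12 lines: gvzr vgje jhpxp xbqlm jppb hck cuiy mkak kse opjvs mryw hcmu
Hunk 2: at line 1 remove [jhpxp,xbqlm,jppb] add [jou,dsr,qhwq] -> 12 lines: gvzr vgje jou dsr qhwq hck cuiy mkak kse opjvs mryw hcmu
Hunk 3: at line 8 remove [kse,opjvs,mryw] add [hrx,fwuru] -> 11 lines: gvzr vgje jou dsr qhwq hck cuiy mkak hrx fwuru hcmu
Final line 2: vgje

Answer: vgje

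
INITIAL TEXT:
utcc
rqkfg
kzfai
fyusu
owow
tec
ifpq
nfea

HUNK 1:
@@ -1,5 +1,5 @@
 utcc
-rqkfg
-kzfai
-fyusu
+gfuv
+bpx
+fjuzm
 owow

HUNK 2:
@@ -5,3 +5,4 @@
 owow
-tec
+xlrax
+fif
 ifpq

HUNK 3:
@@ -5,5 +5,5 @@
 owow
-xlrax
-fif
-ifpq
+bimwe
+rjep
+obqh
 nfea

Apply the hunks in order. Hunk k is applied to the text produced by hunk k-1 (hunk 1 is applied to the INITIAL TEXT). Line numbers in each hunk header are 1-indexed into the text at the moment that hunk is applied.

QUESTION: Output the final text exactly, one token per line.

Hunk 1: at line 1 remove [rqkfg,kzfai,fyusu] add [gfuv,bpx,fjuzm] -> 8 lines: utcc gfuv bpx fjuzm owow tec ifpq nfea
Hunk 2: at line 5 remove [tec] add [xlrax,fif] -> 9 lines: utcc gfuv bpx fjuzm owow xlrax fif ifpq nfea
Hunk 3: at line 5 remove [xlrax,fif,ifpq] add [bimwe,rjep,obqh] -> 9 lines: utcc gfuv bpx fjuzm owow bimwe rjep obqh nfea

Answer: utcc
gfuv
bpx
fjuzm
owow
bimwe
rjep
obqh
nfea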